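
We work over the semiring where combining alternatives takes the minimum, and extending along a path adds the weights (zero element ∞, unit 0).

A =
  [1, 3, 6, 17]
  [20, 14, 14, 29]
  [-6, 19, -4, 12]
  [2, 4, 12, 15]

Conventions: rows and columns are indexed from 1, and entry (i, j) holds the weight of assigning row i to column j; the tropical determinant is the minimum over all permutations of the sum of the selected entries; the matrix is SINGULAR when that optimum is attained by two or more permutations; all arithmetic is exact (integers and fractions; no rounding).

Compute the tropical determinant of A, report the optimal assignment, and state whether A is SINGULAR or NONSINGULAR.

σ = (1, 2, 3, 4): 1 + 14 + (-4) + 15 = 26
σ = (1, 2, 4, 3): 1 + 14 + 12 + 12 = 39
σ = (1, 3, 2, 4): 1 + 14 + 19 + 15 = 49
σ = (1, 3, 4, 2): 1 + 14 + 12 + 4 = 31
σ = (1, 4, 2, 3): 1 + 29 + 19 + 12 = 61
σ = (1, 4, 3, 2): 1 + 29 + (-4) + 4 = 30
σ = (2, 1, 3, 4): 3 + 20 + (-4) + 15 = 34
σ = (2, 1, 4, 3): 3 + 20 + 12 + 12 = 47
σ = (2, 3, 1, 4): 3 + 14 + (-6) + 15 = 26
σ = (2, 3, 4, 1): 3 + 14 + 12 + 2 = 31
σ = (2, 4, 1, 3): 3 + 29 + (-6) + 12 = 38
σ = (2, 4, 3, 1): 3 + 29 + (-4) + 2 = 30
σ = (3, 1, 2, 4): 6 + 20 + 19 + 15 = 60
σ = (3, 1, 4, 2): 6 + 20 + 12 + 4 = 42
σ = (3, 2, 1, 4): 6 + 14 + (-6) + 15 = 29
σ = (3, 2, 4, 1): 6 + 14 + 12 + 2 = 34
σ = (3, 4, 1, 2): 6 + 29 + (-6) + 4 = 33
σ = (3, 4, 2, 1): 6 + 29 + 19 + 2 = 56
σ = (4, 1, 2, 3): 17 + 20 + 19 + 12 = 68
σ = (4, 1, 3, 2): 17 + 20 + (-4) + 4 = 37
σ = (4, 2, 1, 3): 17 + 14 + (-6) + 12 = 37
σ = (4, 2, 3, 1): 17 + 14 + (-4) + 2 = 29
σ = (4, 3, 1, 2): 17 + 14 + (-6) + 4 = 29
σ = (4, 3, 2, 1): 17 + 14 + 19 + 2 = 52
Optimal value attained by: σ = (1, 2, 3, 4).
Answer: det⊕(A) = 26; verdict: SINGULAR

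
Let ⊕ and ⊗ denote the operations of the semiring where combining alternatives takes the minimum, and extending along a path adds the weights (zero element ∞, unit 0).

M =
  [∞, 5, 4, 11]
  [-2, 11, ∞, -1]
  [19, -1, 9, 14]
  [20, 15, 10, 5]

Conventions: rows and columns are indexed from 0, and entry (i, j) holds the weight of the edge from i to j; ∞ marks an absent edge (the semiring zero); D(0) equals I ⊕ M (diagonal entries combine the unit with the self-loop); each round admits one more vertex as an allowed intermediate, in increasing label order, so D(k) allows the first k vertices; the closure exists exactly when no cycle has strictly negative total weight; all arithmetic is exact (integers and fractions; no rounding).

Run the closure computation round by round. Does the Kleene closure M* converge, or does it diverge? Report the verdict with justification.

D(0):
  [0, 5, 4, 11]
  [-2, 0, ∞, -1]
  [19, -1, 0, 14]
  [20, 15, 10, 0]
D(1):
  [0, 5, 4, 11]
  [-2, 0, 2, -1]
  [19, -1, 0, 14]
  [20, 15, 10, 0]
D(2):
  [0, 5, 4, 4]
  [-2, 0, 2, -1]
  [-3, -1, 0, -2]
  [13, 15, 10, 0]
D(3):
  [0, 3, 4, 2]
  [-2, 0, 2, -1]
  [-3, -1, 0, -2]
  [7, 9, 10, 0]
D(4):
  [0, 3, 4, 2]
  [-2, 0, 2, -1]
  [-3, -1, 0, -2]
  [7, 9, 10, 0]
Key observation: every diagonal entry stays at the unit through all rounds, so no improving cycle exists.
Answer: CONVERGES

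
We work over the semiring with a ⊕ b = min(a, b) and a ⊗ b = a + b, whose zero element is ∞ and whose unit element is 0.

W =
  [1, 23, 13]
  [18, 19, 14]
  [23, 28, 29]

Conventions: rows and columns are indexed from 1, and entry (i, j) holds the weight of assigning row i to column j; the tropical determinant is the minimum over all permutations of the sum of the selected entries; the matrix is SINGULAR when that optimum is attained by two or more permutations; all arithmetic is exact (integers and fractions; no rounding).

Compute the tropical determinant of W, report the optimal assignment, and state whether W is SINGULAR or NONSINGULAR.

σ = (1, 2, 3): 1 + 19 + 29 = 49
σ = (1, 3, 2): 1 + 14 + 28 = 43
σ = (2, 1, 3): 23 + 18 + 29 = 70
σ = (2, 3, 1): 23 + 14 + 23 = 60
σ = (3, 1, 2): 13 + 18 + 28 = 59
σ = (3, 2, 1): 13 + 19 + 23 = 55
Optimal value attained by: σ = (1, 3, 2).
Answer: det⊕(W) = 43; verdict: NONSINGULAR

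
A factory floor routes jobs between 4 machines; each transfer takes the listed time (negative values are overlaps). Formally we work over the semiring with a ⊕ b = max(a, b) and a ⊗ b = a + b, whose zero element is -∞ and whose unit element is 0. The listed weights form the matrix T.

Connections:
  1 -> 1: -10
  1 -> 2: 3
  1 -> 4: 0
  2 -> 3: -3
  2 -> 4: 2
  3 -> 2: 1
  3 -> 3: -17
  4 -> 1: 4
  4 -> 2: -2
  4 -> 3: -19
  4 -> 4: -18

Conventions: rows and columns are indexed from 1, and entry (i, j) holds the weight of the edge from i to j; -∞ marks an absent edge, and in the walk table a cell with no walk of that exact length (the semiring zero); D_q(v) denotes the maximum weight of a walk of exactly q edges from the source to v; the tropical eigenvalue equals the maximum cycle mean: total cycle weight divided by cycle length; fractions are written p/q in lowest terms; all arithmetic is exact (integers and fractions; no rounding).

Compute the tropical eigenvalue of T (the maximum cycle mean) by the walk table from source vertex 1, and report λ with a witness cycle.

q=0: [0, -∞, -∞, -∞]
q=1: [-10, 3, -∞, 0]
q=2: [4, -2, 0, 5]
q=3: [9, 7, -5, 4]
q=4: [8, 12, 4, 9]
Optimal cycle mean attained by: cycle 1->2->4->1, total 3 + 2 + 4, length 3.
Answer: λ = 3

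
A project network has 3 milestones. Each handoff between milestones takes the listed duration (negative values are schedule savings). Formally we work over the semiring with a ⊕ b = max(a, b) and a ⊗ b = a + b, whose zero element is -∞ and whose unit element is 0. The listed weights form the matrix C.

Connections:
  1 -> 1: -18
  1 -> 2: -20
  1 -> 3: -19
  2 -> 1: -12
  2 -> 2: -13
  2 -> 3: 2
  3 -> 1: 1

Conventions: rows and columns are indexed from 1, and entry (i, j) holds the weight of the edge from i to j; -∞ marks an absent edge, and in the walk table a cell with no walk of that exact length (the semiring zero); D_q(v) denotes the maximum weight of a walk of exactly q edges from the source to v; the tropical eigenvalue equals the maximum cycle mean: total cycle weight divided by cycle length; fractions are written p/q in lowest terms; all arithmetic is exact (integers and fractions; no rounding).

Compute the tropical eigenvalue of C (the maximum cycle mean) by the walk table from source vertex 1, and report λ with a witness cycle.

q=0: [0, -∞, -∞]
q=1: [-18, -20, -19]
q=2: [-18, -33, -18]
q=3: [-17, -38, -31]
Optimal cycle mean attained by: cycle 1->2->3->1, total (-20) + 2 + 1, length 3.
Answer: λ = -17/3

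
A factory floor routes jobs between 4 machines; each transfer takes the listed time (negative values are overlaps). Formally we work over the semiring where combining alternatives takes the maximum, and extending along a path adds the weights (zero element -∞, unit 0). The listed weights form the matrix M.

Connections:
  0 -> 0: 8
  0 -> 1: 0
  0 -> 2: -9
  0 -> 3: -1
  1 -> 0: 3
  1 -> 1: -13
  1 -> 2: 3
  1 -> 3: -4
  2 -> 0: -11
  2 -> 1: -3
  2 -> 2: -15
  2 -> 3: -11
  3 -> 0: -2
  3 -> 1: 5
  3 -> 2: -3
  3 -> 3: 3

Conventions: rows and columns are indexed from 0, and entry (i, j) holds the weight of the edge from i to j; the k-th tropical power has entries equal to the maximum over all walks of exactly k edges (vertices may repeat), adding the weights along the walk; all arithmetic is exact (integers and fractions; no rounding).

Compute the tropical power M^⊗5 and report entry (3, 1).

M^⊗2:
  [16, 8, 3, 7]
  [11, 3, -6, 2]
  [0, -6, 0, -7]
  [8, 8, 8, 6]
M^⊗3:
  [24, 16, 11, 15]
  [19, 11, 6, 10]
  [8, 0, -3, -1]
  [16, 11, 11, 9]
M^⊗4:
  [32, 24, 19, 23]
  [27, 19, 14, 18]
  [16, 8, 3, 7]
  [24, 16, 14, 15]
M^⊗5:
  [40, 32, 27, 31]
  [35, 27, 22, 26]
  [24, 16, 11, 15]
  [32, 24, 19, 23]
Key observation: the optimum is the walk 3->1->0->0->0->1, with weight 5 + 3 + 8 + 8 + 0 = 24.
Optimal value attained by: walk 3->1->0->0->0->1.
Answer: (M^⊗5)[3][1] = 24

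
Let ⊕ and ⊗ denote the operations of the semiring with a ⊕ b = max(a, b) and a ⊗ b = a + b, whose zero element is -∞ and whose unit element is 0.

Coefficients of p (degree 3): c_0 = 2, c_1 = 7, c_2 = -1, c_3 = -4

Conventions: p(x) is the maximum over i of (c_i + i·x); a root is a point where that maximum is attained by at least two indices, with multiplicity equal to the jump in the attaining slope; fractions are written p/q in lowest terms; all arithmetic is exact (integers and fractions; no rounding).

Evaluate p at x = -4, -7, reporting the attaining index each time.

p(-4) = max(2+0·(-4)=2, 7+1·(-4)=3, -1+2·(-4)=-9, -4+3·(-4)=-16) = 3 (attained by i=1)
p(-7) = max(2+0·(-7)=2, 7+1·(-7)=0, -1+2·(-7)=-15, -4+3·(-7)=-25) = 2 (attained by i=0)
Answer: p(-4) = 3; p(-7) = 2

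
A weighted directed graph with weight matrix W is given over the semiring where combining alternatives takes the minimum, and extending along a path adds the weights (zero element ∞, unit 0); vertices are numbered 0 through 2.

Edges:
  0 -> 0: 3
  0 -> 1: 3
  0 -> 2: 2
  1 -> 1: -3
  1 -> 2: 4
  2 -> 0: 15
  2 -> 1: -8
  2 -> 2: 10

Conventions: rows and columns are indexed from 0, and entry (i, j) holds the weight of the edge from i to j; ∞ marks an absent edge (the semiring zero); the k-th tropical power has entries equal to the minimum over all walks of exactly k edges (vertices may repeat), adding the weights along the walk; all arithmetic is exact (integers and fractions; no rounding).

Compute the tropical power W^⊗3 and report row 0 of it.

W^⊗2:
  [6, -6, 5]
  [19, -6, 1]
  [18, -11, -4]
W^⊗3:
  [9, -9, -2]
  [16, -9, -2]
  [11, -14, -7]
Answer: row 0 of W^⊗3 = [9, -9, -2]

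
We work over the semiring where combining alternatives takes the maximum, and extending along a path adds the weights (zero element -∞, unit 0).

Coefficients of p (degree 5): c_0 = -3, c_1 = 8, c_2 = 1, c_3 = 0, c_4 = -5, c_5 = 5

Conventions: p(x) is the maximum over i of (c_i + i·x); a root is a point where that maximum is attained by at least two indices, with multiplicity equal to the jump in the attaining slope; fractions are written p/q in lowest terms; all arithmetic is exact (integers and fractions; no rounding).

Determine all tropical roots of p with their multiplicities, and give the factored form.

hull edge (i=0, c=-3) to (i=1, c=8): slope 11, span 1
hull edge (i=1, c=8) to (i=5, c=5): slope -3/4, span 4
Factored form: p(x) = 5 ⊗ (x ⊕ (-11)) ⊗ (x ⊕ 3/4) ⊗ (x ⊕ 3/4) ⊗ (x ⊕ 3/4) ⊗ (x ⊕ 3/4)
Answer: roots = -11 (mult 1), 3/4 (mult 4)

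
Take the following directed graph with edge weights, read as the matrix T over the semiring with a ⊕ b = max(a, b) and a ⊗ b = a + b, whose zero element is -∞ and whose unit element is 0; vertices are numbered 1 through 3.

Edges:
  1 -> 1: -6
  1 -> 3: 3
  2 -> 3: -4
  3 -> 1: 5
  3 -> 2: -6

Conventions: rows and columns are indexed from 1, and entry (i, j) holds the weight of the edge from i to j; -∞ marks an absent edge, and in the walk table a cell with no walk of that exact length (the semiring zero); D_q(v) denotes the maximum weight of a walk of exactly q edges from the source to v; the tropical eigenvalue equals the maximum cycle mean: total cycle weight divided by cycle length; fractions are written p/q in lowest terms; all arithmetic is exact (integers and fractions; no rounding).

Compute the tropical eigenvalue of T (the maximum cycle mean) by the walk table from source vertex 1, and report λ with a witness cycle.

q=0: [0, -∞, -∞]
q=1: [-6, -∞, 3]
q=2: [8, -3, -3]
q=3: [2, -9, 11]
Optimal cycle mean attained by: cycle 1->3->1, total 3 + 5, length 2.
Answer: λ = 4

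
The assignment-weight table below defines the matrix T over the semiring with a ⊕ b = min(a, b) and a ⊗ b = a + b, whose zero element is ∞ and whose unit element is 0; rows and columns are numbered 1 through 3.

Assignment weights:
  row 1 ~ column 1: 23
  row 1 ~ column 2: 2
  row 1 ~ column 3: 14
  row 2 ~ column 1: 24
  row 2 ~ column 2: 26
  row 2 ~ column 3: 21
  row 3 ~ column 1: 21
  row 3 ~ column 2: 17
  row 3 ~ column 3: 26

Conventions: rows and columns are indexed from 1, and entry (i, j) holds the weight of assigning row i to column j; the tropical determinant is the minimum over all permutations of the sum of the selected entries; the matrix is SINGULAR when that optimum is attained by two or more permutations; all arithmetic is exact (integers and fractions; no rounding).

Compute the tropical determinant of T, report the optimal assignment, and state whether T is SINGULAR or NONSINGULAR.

σ = (1, 2, 3): 23 + 26 + 26 = 75
σ = (1, 3, 2): 23 + 21 + 17 = 61
σ = (2, 1, 3): 2 + 24 + 26 = 52
σ = (2, 3, 1): 2 + 21 + 21 = 44
σ = (3, 1, 2): 14 + 24 + 17 = 55
σ = (3, 2, 1): 14 + 26 + 21 = 61
Optimal value attained by: σ = (2, 3, 1).
Answer: det⊕(T) = 44; verdict: NONSINGULAR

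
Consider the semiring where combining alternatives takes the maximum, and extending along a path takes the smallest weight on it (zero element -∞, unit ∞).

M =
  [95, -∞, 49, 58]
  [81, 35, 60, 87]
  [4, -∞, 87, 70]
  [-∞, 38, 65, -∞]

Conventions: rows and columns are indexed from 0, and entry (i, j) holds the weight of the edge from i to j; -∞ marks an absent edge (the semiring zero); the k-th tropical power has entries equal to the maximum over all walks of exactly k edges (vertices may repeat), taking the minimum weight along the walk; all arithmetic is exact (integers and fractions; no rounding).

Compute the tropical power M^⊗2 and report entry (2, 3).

M^⊗2:
  [95, 38, 58, 58]
  [81, 38, 65, 60]
  [4, 38, 87, 70]
  [38, 35, 65, 65]
Key observation: the optimum is the walk 2->2->3, with weight 87 min 70 = 70.
Optimal value attained by: walk 2->2->3.
Answer: (M^⊗2)[2][3] = 70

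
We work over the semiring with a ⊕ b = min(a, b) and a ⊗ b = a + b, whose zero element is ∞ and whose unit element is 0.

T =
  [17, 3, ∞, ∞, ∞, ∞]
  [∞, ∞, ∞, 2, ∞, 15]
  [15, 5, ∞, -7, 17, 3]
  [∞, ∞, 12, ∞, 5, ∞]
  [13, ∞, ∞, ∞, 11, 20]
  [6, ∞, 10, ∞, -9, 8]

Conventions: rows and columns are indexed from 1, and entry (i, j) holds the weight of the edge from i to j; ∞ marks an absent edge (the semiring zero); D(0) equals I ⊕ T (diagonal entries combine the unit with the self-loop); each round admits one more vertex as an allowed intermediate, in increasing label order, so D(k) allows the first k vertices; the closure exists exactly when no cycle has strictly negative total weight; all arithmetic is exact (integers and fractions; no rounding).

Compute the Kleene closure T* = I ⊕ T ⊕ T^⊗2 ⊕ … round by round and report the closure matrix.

D(0):
  [0, 3, ∞, ∞, ∞, ∞]
  [∞, 0, ∞, 2, ∞, 15]
  [15, 5, 0, -7, 17, 3]
  [∞, ∞, 12, 0, 5, ∞]
  [13, ∞, ∞, ∞, 0, 20]
  [6, ∞, 10, ∞, -9, 0]
D(1):
  [0, 3, ∞, ∞, ∞, ∞]
  [∞, 0, ∞, 2, ∞, 15]
  [15, 5, 0, -7, 17, 3]
  [∞, ∞, 12, 0, 5, ∞]
  [13, 16, ∞, ∞, 0, 20]
  [6, 9, 10, ∞, -9, 0]
D(2):
  [0, 3, ∞, 5, ∞, 18]
  [∞, 0, ∞, 2, ∞, 15]
  [15, 5, 0, -7, 17, 3]
  [∞, ∞, 12, 0, 5, ∞]
  [13, 16, ∞, 18, 0, 20]
  [6, 9, 10, 11, -9, 0]
D(3):
  [0, 3, ∞, 5, ∞, 18]
  [∞, 0, ∞, 2, ∞, 15]
  [15, 5, 0, -7, 17, 3]
  [27, 17, 12, 0, 5, 15]
  [13, 16, ∞, 18, 0, 20]
  [6, 9, 10, 3, -9, 0]
D(4):
  [0, 3, 17, 5, 10, 18]
  [29, 0, 14, 2, 7, 15]
  [15, 5, 0, -7, -2, 3]
  [27, 17, 12, 0, 5, 15]
  [13, 16, 30, 18, 0, 20]
  [6, 9, 10, 3, -9, 0]
D(5):
  [0, 3, 17, 5, 10, 18]
  [20, 0, 14, 2, 7, 15]
  [11, 5, 0, -7, -2, 3]
  [18, 17, 12, 0, 5, 15]
  [13, 16, 30, 18, 0, 20]
  [4, 7, 10, 3, -9, 0]
D(6):
  [0, 3, 17, 5, 9, 18]
  [19, 0, 14, 2, 6, 15]
  [7, 5, 0, -7, -6, 3]
  [18, 17, 12, 0, 5, 15]
  [13, 16, 30, 18, 0, 20]
  [4, 7, 10, 3, -9, 0]
Answer: T* = [[0, 3, 17, 5, 9, 18], [19, 0, 14, 2, 6, 15], [7, 5, 0, -7, -6, 3], [18, 17, 12, 0, 5, 15], [13, 16, 30, 18, 0, 20], [4, 7, 10, 3, -9, 0]]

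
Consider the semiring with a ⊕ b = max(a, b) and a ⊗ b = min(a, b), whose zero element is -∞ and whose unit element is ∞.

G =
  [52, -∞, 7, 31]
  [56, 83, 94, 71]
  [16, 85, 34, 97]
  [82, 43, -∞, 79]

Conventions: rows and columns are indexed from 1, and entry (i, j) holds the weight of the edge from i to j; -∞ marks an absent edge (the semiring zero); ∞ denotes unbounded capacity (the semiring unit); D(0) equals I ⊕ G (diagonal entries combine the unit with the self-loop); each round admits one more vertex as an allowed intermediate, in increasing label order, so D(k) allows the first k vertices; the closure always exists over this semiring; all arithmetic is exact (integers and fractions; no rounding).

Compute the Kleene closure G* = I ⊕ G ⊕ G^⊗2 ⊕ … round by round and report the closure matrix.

D(0):
  [∞, -∞, 7, 31]
  [56, ∞, 94, 71]
  [16, 85, ∞, 97]
  [82, 43, -∞, ∞]
D(1):
  [∞, -∞, 7, 31]
  [56, ∞, 94, 71]
  [16, 85, ∞, 97]
  [82, 43, 7, ∞]
D(2):
  [∞, -∞, 7, 31]
  [56, ∞, 94, 71]
  [56, 85, ∞, 97]
  [82, 43, 43, ∞]
D(3):
  [∞, 7, 7, 31]
  [56, ∞, 94, 94]
  [56, 85, ∞, 97]
  [82, 43, 43, ∞]
D(4):
  [∞, 31, 31, 31]
  [82, ∞, 94, 94]
  [82, 85, ∞, 97]
  [82, 43, 43, ∞]
Answer: G* = [[∞, 31, 31, 31], [82, ∞, 94, 94], [82, 85, ∞, 97], [82, 43, 43, ∞]]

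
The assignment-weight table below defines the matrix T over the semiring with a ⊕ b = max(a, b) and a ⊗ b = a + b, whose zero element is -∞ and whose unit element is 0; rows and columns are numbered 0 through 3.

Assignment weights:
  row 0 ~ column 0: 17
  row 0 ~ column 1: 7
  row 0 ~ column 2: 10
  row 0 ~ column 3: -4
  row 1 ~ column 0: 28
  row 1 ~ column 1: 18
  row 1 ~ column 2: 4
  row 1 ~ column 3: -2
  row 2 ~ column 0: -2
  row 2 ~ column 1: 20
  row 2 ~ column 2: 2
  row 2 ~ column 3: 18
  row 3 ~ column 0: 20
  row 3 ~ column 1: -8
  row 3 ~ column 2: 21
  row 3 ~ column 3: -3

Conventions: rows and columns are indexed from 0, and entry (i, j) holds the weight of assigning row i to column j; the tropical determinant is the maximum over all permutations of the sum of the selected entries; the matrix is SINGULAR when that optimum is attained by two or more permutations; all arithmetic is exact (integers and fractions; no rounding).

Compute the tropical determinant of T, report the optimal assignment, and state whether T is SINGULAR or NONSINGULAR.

σ = (0, 1, 2, 3): 17 + 18 + 2 + (-3) = 34
σ = (0, 1, 3, 2): 17 + 18 + 18 + 21 = 74
σ = (0, 2, 1, 3): 17 + 4 + 20 + (-3) = 38
σ = (0, 2, 3, 1): 17 + 4 + 18 + (-8) = 31
σ = (0, 3, 1, 2): 17 + (-2) + 20 + 21 = 56
σ = (0, 3, 2, 1): 17 + (-2) + 2 + (-8) = 9
σ = (1, 0, 2, 3): 7 + 28 + 2 + (-3) = 34
σ = (1, 0, 3, 2): 7 + 28 + 18 + 21 = 74
σ = (1, 2, 0, 3): 7 + 4 + (-2) + (-3) = 6
σ = (1, 2, 3, 0): 7 + 4 + 18 + 20 = 49
σ = (1, 3, 0, 2): 7 + (-2) + (-2) + 21 = 24
σ = (1, 3, 2, 0): 7 + (-2) + 2 + 20 = 27
σ = (2, 0, 1, 3): 10 + 28 + 20 + (-3) = 55
σ = (2, 0, 3, 1): 10 + 28 + 18 + (-8) = 48
σ = (2, 1, 0, 3): 10 + 18 + (-2) + (-3) = 23
σ = (2, 1, 3, 0): 10 + 18 + 18 + 20 = 66
σ = (2, 3, 0, 1): 10 + (-2) + (-2) + (-8) = -2
σ = (2, 3, 1, 0): 10 + (-2) + 20 + 20 = 48
σ = (3, 0, 1, 2): (-4) + 28 + 20 + 21 = 65
σ = (3, 0, 2, 1): (-4) + 28 + 2 + (-8) = 18
σ = (3, 1, 0, 2): (-4) + 18 + (-2) + 21 = 33
σ = (3, 1, 2, 0): (-4) + 18 + 2 + 20 = 36
σ = (3, 2, 0, 1): (-4) + 4 + (-2) + (-8) = -10
σ = (3, 2, 1, 0): (-4) + 4 + 20 + 20 = 40
Optimal value attained by: σ = (0, 1, 3, 2).
Answer: det⊕(T) = 74; verdict: SINGULAR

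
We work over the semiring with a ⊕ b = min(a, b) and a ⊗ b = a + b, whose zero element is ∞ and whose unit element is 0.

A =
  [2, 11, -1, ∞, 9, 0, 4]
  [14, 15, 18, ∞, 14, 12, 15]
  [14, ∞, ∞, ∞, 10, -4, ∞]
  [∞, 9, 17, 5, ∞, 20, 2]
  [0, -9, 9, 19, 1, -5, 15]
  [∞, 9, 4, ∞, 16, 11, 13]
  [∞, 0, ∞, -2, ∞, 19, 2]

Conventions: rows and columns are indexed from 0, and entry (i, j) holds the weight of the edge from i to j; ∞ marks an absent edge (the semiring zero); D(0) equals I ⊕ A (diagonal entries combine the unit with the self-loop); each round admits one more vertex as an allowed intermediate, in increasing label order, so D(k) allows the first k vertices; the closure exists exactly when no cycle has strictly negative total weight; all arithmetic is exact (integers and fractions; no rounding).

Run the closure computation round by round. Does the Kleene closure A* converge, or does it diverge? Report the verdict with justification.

D(0):
  [0, 11, -1, ∞, 9, 0, 4]
  [14, 0, 18, ∞, 14, 12, 15]
  [14, ∞, 0, ∞, 10, -4, ∞]
  [∞, 9, 17, 0, ∞, 20, 2]
  [0, -9, 9, 19, 0, -5, 15]
  [∞, 9, 4, ∞, 16, 0, 13]
  [∞, 0, ∞, -2, ∞, 19, 0]
D(1):
  [0, 11, -1, ∞, 9, 0, 4]
  [14, 0, 13, ∞, 14, 12, 15]
  [14, 25, 0, ∞, 10, -4, 18]
  [∞, 9, 17, 0, ∞, 20, 2]
  [0, -9, -1, 19, 0, -5, 4]
  [∞, 9, 4, ∞, 16, 0, 13]
  [∞, 0, ∞, -2, ∞, 19, 0]
D(2):
  [0, 11, -1, ∞, 9, 0, 4]
  [14, 0, 13, ∞, 14, 12, 15]
  [14, 25, 0, ∞, 10, -4, 18]
  [23, 9, 17, 0, 23, 20, 2]
  [0, -9, -1, 19, 0, -5, 4]
  [23, 9, 4, ∞, 16, 0, 13]
  [14, 0, 13, -2, 14, 12, 0]
D(3):
  [0, 11, -1, ∞, 9, -5, 4]
  [14, 0, 13, ∞, 14, 9, 15]
  [14, 25, 0, ∞, 10, -4, 18]
  [23, 9, 17, 0, 23, 13, 2]
  [0, -9, -1, 19, 0, -5, 4]
  [18, 9, 4, ∞, 14, 0, 13]
  [14, 0, 13, -2, 14, 9, 0]
D(4):
  [0, 11, -1, ∞, 9, -5, 4]
  [14, 0, 13, ∞, 14, 9, 15]
  [14, 25, 0, ∞, 10, -4, 18]
  [23, 9, 17, 0, 23, 13, 2]
  [0, -9, -1, 19, 0, -5, 4]
  [18, 9, 4, ∞, 14, 0, 13]
  [14, 0, 13, -2, 14, 9, 0]
D(5):
  [0, 0, -1, 28, 9, -5, 4]
  [14, 0, 13, 33, 14, 9, 15]
  [10, 1, 0, 29, 10, -4, 14]
  [23, 9, 17, 0, 23, 13, 2]
  [0, -9, -1, 19, 0, -5, 4]
  [14, 5, 4, 33, 14, 0, 13]
  [14, 0, 13, -2, 14, 9, 0]
D(6):
  [0, 0, -1, 28, 9, -5, 4]
  [14, 0, 13, 33, 14, 9, 15]
  [10, 1, 0, 29, 10, -4, 9]
  [23, 9, 17, 0, 23, 13, 2]
  [0, -9, -1, 19, 0, -5, 4]
  [14, 5, 4, 33, 14, 0, 13]
  [14, 0, 13, -2, 14, 9, 0]
D(7):
  [0, 0, -1, 2, 9, -5, 4]
  [14, 0, 13, 13, 14, 9, 15]
  [10, 1, 0, 7, 10, -4, 9]
  [16, 2, 15, 0, 16, 11, 2]
  [0, -9, -1, 2, 0, -5, 4]
  [14, 5, 4, 11, 14, 0, 13]
  [14, 0, 13, -2, 14, 9, 0]
Key observation: every diagonal entry stays at the unit through all rounds, so no improving cycle exists.
Answer: CONVERGES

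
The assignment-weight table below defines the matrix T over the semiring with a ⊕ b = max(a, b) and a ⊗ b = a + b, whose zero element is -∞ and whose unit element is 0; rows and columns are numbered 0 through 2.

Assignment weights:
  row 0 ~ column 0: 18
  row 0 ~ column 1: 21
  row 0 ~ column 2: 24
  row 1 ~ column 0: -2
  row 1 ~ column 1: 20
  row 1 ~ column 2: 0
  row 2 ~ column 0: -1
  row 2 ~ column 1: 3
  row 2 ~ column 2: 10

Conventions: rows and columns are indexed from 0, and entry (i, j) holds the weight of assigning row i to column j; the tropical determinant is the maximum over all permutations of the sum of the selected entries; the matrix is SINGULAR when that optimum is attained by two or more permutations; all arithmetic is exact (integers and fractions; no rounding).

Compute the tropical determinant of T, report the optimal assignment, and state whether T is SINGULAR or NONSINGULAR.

σ = (0, 1, 2): 18 + 20 + 10 = 48
σ = (0, 2, 1): 18 + 0 + 3 = 21
σ = (1, 0, 2): 21 + (-2) + 10 = 29
σ = (1, 2, 0): 21 + 0 + (-1) = 20
σ = (2, 0, 1): 24 + (-2) + 3 = 25
σ = (2, 1, 0): 24 + 20 + (-1) = 43
Optimal value attained by: σ = (0, 1, 2).
Answer: det⊕(T) = 48; verdict: NONSINGULAR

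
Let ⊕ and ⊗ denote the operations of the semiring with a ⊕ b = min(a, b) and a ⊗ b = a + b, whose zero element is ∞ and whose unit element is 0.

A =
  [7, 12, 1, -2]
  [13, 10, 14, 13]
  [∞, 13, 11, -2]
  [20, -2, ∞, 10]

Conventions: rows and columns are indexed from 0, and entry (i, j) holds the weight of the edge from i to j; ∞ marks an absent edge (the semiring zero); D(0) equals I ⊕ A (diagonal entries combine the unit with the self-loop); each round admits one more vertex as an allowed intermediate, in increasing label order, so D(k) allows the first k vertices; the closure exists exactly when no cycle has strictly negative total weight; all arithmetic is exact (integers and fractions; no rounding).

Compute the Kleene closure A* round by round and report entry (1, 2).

D(0):
  [0, 12, 1, -2]
  [13, 0, 14, 13]
  [∞, 13, 0, -2]
  [20, -2, ∞, 0]
D(1):
  [0, 12, 1, -2]
  [13, 0, 14, 11]
  [∞, 13, 0, -2]
  [20, -2, 21, 0]
D(2):
  [0, 12, 1, -2]
  [13, 0, 14, 11]
  [26, 13, 0, -2]
  [11, -2, 12, 0]
D(3):
  [0, 12, 1, -2]
  [13, 0, 14, 11]
  [26, 13, 0, -2]
  [11, -2, 12, 0]
D(4):
  [0, -4, 1, -2]
  [13, 0, 14, 11]
  [9, -4, 0, -2]
  [11, -2, 12, 0]
Answer: A*[1][2] = 14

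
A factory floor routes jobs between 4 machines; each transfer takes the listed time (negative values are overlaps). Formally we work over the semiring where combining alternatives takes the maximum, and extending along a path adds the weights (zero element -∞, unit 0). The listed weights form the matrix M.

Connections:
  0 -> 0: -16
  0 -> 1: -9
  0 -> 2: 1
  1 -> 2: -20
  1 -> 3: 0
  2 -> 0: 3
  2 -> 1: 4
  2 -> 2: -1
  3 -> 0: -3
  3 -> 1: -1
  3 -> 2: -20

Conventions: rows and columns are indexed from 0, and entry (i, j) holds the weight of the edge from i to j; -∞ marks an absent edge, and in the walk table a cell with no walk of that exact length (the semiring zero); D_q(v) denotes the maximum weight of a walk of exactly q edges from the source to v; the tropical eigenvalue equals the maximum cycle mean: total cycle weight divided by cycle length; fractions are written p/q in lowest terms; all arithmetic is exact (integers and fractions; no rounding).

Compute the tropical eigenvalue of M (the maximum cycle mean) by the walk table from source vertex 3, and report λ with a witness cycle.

q=0: [-∞, -∞, -∞, 0]
q=1: [-3, -1, -20, -∞]
q=2: [-17, -12, -2, -1]
q=3: [1, 2, -3, -12]
q=4: [0, 1, 2, 2]
Optimal cycle mean attained by: cycle 0->2->0, total 1 + 3, length 2.
Answer: λ = 2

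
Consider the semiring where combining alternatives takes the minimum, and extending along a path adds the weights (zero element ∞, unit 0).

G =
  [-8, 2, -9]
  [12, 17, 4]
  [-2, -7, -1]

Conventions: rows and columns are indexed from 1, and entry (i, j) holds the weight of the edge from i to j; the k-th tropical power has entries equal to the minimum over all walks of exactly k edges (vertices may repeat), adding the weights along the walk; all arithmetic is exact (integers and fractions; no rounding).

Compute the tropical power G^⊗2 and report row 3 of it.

G^⊗2:
  [-16, -16, -17]
  [2, -3, 3]
  [-10, -8, -11]
Answer: row 3 of G^⊗2 = [-10, -8, -11]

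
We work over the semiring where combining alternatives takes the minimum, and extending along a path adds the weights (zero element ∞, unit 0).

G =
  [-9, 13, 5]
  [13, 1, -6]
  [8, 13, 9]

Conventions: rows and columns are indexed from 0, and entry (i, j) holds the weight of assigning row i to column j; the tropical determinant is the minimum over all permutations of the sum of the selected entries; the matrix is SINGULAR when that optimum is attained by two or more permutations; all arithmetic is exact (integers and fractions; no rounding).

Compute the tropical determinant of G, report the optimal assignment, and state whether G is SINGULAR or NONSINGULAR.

σ = (0, 1, 2): (-9) + 1 + 9 = 1
σ = (0, 2, 1): (-9) + (-6) + 13 = -2
σ = (1, 0, 2): 13 + 13 + 9 = 35
σ = (1, 2, 0): 13 + (-6) + 8 = 15
σ = (2, 0, 1): 5 + 13 + 13 = 31
σ = (2, 1, 0): 5 + 1 + 8 = 14
Optimal value attained by: σ = (0, 2, 1).
Answer: det⊕(G) = -2; verdict: NONSINGULAR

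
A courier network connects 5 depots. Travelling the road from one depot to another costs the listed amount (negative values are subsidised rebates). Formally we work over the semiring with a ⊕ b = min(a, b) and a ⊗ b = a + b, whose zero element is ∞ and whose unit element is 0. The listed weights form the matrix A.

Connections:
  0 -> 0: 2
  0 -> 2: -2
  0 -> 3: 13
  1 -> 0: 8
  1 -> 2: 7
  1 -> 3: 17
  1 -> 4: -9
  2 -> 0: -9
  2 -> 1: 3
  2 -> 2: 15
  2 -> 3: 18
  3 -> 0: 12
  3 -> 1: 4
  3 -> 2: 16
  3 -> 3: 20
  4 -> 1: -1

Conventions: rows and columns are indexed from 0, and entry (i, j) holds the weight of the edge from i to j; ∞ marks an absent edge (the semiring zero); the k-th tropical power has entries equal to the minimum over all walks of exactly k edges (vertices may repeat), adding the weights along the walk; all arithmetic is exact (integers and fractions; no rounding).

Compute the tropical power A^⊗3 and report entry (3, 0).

A^⊗2:
  [-11, 1, 0, 15, ∞]
  [-2, -10, 6, 21, ∞]
  [-7, 18, -11, 4, -6]
  [7, 19, 10, 21, -5]
  [7, ∞, 6, 16, -10]
A^⊗3:
  [-9, 3, -13, 2, -8]
  [-3, 9, -4, 7, -19]
  [-20, -8, -9, 6, 9]
  [1, -6, 5, 20, 10]
  [-3, -11, 5, 20, ∞]
Key observation: the optimum is the walk 3->0->2->0, with weight 12 + (-2) + (-9) = 1.
Optimal value attained by: walk 3->0->2->0.
Answer: (A^⊗3)[3][0] = 1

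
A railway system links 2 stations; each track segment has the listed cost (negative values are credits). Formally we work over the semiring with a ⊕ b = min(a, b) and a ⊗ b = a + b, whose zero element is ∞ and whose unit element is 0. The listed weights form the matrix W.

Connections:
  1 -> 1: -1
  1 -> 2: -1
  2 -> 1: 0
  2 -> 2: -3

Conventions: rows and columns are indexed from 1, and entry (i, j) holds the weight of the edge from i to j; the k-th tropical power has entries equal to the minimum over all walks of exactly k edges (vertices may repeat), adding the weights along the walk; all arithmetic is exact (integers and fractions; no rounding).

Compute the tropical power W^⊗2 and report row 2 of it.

W^⊗2:
  [-2, -4]
  [-3, -6]
Answer: row 2 of W^⊗2 = [-3, -6]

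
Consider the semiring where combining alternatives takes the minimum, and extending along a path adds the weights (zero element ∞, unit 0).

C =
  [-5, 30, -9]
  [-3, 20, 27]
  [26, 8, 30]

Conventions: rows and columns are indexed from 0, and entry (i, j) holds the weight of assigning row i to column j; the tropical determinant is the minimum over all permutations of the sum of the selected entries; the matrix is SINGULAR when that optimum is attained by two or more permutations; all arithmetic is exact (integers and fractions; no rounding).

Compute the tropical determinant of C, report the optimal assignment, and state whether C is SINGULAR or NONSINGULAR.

σ = (0, 1, 2): (-5) + 20 + 30 = 45
σ = (0, 2, 1): (-5) + 27 + 8 = 30
σ = (1, 0, 2): 30 + (-3) + 30 = 57
σ = (1, 2, 0): 30 + 27 + 26 = 83
σ = (2, 0, 1): (-9) + (-3) + 8 = -4
σ = (2, 1, 0): (-9) + 20 + 26 = 37
Optimal value attained by: σ = (2, 0, 1).
Answer: det⊕(C) = -4; verdict: NONSINGULAR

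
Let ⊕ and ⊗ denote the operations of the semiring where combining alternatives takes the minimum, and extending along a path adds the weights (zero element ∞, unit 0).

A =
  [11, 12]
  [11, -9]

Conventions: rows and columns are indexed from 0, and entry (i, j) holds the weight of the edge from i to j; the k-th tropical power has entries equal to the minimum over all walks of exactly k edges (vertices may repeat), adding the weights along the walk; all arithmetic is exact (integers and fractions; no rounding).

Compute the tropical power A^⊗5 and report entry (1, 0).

A^⊗2:
  [22, 3]
  [2, -18]
A^⊗3:
  [14, -6]
  [-7, -27]
A^⊗4:
  [5, -15]
  [-16, -36]
A^⊗5:
  [-4, -24]
  [-25, -45]
Key observation: the optimum is the walk 1->1->1->1->1->0, with weight (-9) + (-9) + (-9) + (-9) + 11 = -25.
Optimal value attained by: walk 1->1->1->1->1->0.
Answer: (A^⊗5)[1][0] = -25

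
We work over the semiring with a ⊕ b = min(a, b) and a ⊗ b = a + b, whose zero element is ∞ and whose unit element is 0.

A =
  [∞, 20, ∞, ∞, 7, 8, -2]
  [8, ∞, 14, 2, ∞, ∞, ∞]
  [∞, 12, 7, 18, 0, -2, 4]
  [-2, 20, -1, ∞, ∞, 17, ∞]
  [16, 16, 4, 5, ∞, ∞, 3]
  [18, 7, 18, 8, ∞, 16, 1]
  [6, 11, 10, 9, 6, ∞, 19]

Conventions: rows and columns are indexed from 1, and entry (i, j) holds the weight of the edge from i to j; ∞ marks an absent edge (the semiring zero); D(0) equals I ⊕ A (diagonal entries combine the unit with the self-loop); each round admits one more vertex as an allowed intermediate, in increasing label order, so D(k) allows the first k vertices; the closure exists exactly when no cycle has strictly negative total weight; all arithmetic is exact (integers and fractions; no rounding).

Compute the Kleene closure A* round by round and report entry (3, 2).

D(0):
  [0, 20, ∞, ∞, 7, 8, -2]
  [8, 0, 14, 2, ∞, ∞, ∞]
  [∞, 12, 0, 18, 0, -2, 4]
  [-2, 20, -1, 0, ∞, 17, ∞]
  [16, 16, 4, 5, 0, ∞, 3]
  [18, 7, 18, 8, ∞, 0, 1]
  [6, 11, 10, 9, 6, ∞, 0]
D(1):
  [0, 20, ∞, ∞, 7, 8, -2]
  [8, 0, 14, 2, 15, 16, 6]
  [∞, 12, 0, 18, 0, -2, 4]
  [-2, 18, -1, 0, 5, 6, -4]
  [16, 16, 4, 5, 0, 24, 3]
  [18, 7, 18, 8, 25, 0, 1]
  [6, 11, 10, 9, 6, 14, 0]
D(2):
  [0, 20, 34, 22, 7, 8, -2]
  [8, 0, 14, 2, 15, 16, 6]
  [20, 12, 0, 14, 0, -2, 4]
  [-2, 18, -1, 0, 5, 6, -4]
  [16, 16, 4, 5, 0, 24, 3]
  [15, 7, 18, 8, 22, 0, 1]
  [6, 11, 10, 9, 6, 14, 0]
D(3):
  [0, 20, 34, 22, 7, 8, -2]
  [8, 0, 14, 2, 14, 12, 6]
  [20, 12, 0, 14, 0, -2, 4]
  [-2, 11, -1, 0, -1, -3, -4]
  [16, 16, 4, 5, 0, 2, 3]
  [15, 7, 18, 8, 18, 0, 1]
  [6, 11, 10, 9, 6, 8, 0]
D(4):
  [0, 20, 21, 22, 7, 8, -2]
  [0, 0, 1, 2, 1, -1, -2]
  [12, 12, 0, 14, 0, -2, 4]
  [-2, 11, -1, 0, -1, -3, -4]
  [3, 16, 4, 5, 0, 2, 1]
  [6, 7, 7, 8, 7, 0, 1]
  [6, 11, 8, 9, 6, 6, 0]
D(5):
  [0, 20, 11, 12, 7, 8, -2]
  [0, 0, 1, 2, 1, -1, -2]
  [3, 12, 0, 5, 0, -2, 1]
  [-2, 11, -1, 0, -1, -3, -4]
  [3, 16, 4, 5, 0, 2, 1]
  [6, 7, 7, 8, 7, 0, 1]
  [6, 11, 8, 9, 6, 6, 0]
D(6):
  [0, 15, 11, 12, 7, 8, -2]
  [0, 0, 1, 2, 1, -1, -2]
  [3, 5, 0, 5, 0, -2, -1]
  [-2, 4, -1, 0, -1, -3, -4]
  [3, 9, 4, 5, 0, 2, 1]
  [6, 7, 7, 8, 7, 0, 1]
  [6, 11, 8, 9, 6, 6, 0]
D(7):
  [0, 9, 6, 7, 4, 4, -2]
  [0, 0, 1, 2, 1, -1, -2]
  [3, 5, 0, 5, 0, -2, -1]
  [-2, 4, -1, 0, -1, -3, -4]
  [3, 9, 4, 5, 0, 2, 1]
  [6, 7, 7, 8, 7, 0, 1]
  [6, 11, 8, 9, 6, 6, 0]
Answer: A*[3][2] = 5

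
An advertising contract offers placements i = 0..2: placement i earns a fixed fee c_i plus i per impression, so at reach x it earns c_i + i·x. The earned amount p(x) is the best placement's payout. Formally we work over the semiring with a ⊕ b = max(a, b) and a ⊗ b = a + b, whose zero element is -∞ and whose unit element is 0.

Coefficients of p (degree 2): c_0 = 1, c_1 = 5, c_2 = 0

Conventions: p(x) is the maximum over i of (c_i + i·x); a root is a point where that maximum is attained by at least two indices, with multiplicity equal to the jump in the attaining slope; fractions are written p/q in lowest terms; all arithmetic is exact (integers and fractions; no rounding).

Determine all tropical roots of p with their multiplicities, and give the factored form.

hull edge (i=0, c=1) to (i=1, c=5): slope 4, span 1
hull edge (i=1, c=5) to (i=2, c=0): slope -5, span 1
Factored form: p(x) = 0 ⊗ (x ⊕ (-4)) ⊗ (x ⊕ 5)
Answer: roots = -4 (mult 1), 5 (mult 1)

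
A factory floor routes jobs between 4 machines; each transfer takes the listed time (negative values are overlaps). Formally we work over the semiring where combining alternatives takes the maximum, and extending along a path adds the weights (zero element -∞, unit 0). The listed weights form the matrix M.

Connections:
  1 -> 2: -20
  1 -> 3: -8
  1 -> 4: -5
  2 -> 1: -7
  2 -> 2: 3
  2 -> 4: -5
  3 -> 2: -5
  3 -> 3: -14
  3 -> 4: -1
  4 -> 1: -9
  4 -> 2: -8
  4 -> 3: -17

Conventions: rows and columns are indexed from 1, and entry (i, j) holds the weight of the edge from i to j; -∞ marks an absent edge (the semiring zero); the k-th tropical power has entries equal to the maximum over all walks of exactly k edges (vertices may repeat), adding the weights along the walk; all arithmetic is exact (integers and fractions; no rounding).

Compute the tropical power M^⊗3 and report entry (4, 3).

M^⊗2:
  [-14, -13, -22, -9]
  [-4, 6, -15, -2]
  [-10, -2, -18, -10]
  [-15, -5, -17, -13]
M^⊗3:
  [-18, -10, -22, -18]
  [-1, 9, -12, 1]
  [-9, 1, -18, -7]
  [-12, -2, -23, -10]
Key observation: the optimum is the walk 4->2->1->3, with weight (-8) + (-7) + (-8) = -23.
Optimal value attained by: walk 4->2->1->3.
Answer: (M^⊗3)[4][3] = -23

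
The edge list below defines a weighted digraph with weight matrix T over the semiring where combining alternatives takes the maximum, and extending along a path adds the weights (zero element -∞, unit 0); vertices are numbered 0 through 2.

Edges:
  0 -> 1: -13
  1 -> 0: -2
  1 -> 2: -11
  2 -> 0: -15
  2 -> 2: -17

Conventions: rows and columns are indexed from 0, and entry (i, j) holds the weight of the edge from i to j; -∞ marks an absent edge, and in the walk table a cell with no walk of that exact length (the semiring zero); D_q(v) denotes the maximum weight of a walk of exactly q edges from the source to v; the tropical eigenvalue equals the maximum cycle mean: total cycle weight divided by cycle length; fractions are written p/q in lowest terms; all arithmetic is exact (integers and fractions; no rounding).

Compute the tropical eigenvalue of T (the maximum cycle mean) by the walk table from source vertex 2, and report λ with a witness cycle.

q=0: [-∞, -∞, 0]
q=1: [-15, -∞, -17]
q=2: [-32, -28, -34]
q=3: [-30, -45, -39]
Optimal cycle mean attained by: cycle 0->1->0, total (-13) + (-2), length 2.
Answer: λ = -15/2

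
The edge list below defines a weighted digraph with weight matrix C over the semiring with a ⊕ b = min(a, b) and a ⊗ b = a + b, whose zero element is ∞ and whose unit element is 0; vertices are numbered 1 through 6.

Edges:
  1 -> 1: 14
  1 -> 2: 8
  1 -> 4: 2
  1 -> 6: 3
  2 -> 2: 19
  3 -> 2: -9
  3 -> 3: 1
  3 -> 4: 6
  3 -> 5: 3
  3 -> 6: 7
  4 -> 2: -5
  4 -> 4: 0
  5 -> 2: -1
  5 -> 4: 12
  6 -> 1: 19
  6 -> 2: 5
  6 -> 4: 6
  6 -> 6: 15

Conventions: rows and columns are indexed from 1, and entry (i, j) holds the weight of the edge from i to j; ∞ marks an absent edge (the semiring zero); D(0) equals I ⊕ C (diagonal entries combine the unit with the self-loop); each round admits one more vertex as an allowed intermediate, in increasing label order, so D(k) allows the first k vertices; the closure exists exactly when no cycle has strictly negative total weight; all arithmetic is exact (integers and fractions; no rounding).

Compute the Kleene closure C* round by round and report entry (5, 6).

D(0):
  [0, 8, ∞, 2, ∞, 3]
  [∞, 0, ∞, ∞, ∞, ∞]
  [∞, -9, 0, 6, 3, 7]
  [∞, -5, ∞, 0, ∞, ∞]
  [∞, -1, ∞, 12, 0, ∞]
  [19, 5, ∞, 6, ∞, 0]
D(1):
  [0, 8, ∞, 2, ∞, 3]
  [∞, 0, ∞, ∞, ∞, ∞]
  [∞, -9, 0, 6, 3, 7]
  [∞, -5, ∞, 0, ∞, ∞]
  [∞, -1, ∞, 12, 0, ∞]
  [19, 5, ∞, 6, ∞, 0]
D(2):
  [0, 8, ∞, 2, ∞, 3]
  [∞, 0, ∞, ∞, ∞, ∞]
  [∞, -9, 0, 6, 3, 7]
  [∞, -5, ∞, 0, ∞, ∞]
  [∞, -1, ∞, 12, 0, ∞]
  [19, 5, ∞, 6, ∞, 0]
D(3):
  [0, 8, ∞, 2, ∞, 3]
  [∞, 0, ∞, ∞, ∞, ∞]
  [∞, -9, 0, 6, 3, 7]
  [∞, -5, ∞, 0, ∞, ∞]
  [∞, -1, ∞, 12, 0, ∞]
  [19, 5, ∞, 6, ∞, 0]
D(4):
  [0, -3, ∞, 2, ∞, 3]
  [∞, 0, ∞, ∞, ∞, ∞]
  [∞, -9, 0, 6, 3, 7]
  [∞, -5, ∞, 0, ∞, ∞]
  [∞, -1, ∞, 12, 0, ∞]
  [19, 1, ∞, 6, ∞, 0]
D(5):
  [0, -3, ∞, 2, ∞, 3]
  [∞, 0, ∞, ∞, ∞, ∞]
  [∞, -9, 0, 6, 3, 7]
  [∞, -5, ∞, 0, ∞, ∞]
  [∞, -1, ∞, 12, 0, ∞]
  [19, 1, ∞, 6, ∞, 0]
D(6):
  [0, -3, ∞, 2, ∞, 3]
  [∞, 0, ∞, ∞, ∞, ∞]
  [26, -9, 0, 6, 3, 7]
  [∞, -5, ∞, 0, ∞, ∞]
  [∞, -1, ∞, 12, 0, ∞]
  [19, 1, ∞, 6, ∞, 0]
Answer: C*[5][6] = ∞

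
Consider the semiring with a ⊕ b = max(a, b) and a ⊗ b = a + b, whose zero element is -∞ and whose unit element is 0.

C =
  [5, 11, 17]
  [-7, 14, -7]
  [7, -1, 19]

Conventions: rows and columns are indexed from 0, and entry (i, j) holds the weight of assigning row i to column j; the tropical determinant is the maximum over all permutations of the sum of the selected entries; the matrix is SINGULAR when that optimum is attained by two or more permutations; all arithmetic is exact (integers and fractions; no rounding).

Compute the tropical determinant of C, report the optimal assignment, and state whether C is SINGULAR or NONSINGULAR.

σ = (0, 1, 2): 5 + 14 + 19 = 38
σ = (0, 2, 1): 5 + (-7) + (-1) = -3
σ = (1, 0, 2): 11 + (-7) + 19 = 23
σ = (1, 2, 0): 11 + (-7) + 7 = 11
σ = (2, 0, 1): 17 + (-7) + (-1) = 9
σ = (2, 1, 0): 17 + 14 + 7 = 38
Optimal value attained by: σ = (0, 1, 2).
Answer: det⊕(C) = 38; verdict: SINGULAR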